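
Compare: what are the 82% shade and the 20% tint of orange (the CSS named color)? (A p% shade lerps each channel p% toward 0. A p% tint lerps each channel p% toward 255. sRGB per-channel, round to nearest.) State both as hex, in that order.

#2E1E00, #FFB733

CSS orange is rgb(255, 165, 0).
82% shade:
  R: 255 + 0.82×(0−255) = 255 − 209.1 = 45.9 → 46
  G: 165 + 0.82×(0−165) = 165 − 135.3 = 29.7 → 30
  B: 0 + 0.82×(0−0) = 0 + 0 = 0 → 0
  → #2E1E00
20% tint:
  R: 255 + 0 = 255 → 255
  G: 165 + 0.2×(255−165) = 165 + 18 = 183 → 183
  B: 0 + 51 = 51 → 51
  → #FFB733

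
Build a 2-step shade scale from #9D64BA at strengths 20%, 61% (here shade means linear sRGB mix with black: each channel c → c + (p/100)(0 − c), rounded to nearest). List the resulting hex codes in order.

#9D64BA is rgb(157, 100, 186).
20%: (157 − 31.4 = 125.6→126, 100 − 20 = 80→80, 186 − 37.2 = 148.8→149) → #7E5095
61%: (157 − 95.77 = 61.23→61, 100 − 61 = 39→39, 186 − 113.46 = 72.54→73) → #3D2749

#7E5095, #3D2749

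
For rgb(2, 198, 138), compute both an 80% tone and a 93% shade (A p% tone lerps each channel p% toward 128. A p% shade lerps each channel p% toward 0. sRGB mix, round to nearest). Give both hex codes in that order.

80% tone:
  R: 2 + 0.8×(128−2) = 2 + 100.8 = 102.8 → 103
  G: 198 − 56 = 142 → 142
  B: 138 − 8 = 130 → 130
  → #678E82
93% shade:
  R: 2 + 0.93×(0−2) = 2 − 1.86 = 0.14 → 0
  G: 198 − 184.14 = 13.86 → 14
  B: 138 − 128.34 = 9.66 → 10
  → #000E0A

#678E82, #000E0A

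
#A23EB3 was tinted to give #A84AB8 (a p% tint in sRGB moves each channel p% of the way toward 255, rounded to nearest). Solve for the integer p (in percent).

6%

#A23EB3 is rgb(162, 62, 179); #A84AB8 is rgb(168, 74, 184).
On the G channel (widest range): 74 ≈ 62 + (p/100)(255 − 62), so p ≈ 100×(74 − 62)/(255 − 62) = 1200/193 = 6.22.
p = 6 reproduces all three channels after rounding.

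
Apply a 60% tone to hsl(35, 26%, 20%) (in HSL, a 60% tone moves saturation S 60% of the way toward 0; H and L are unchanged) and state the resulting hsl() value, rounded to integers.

S moves 60% from 26 toward 0: 26 − 15.6 = 10.4 → 10.
H and L are unchanged.

hsl(35, 10%, 20%)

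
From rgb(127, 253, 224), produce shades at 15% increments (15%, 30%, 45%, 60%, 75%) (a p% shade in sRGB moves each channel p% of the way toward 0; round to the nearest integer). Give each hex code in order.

15%: (127 − 19.05 = 107.95→108, 253 − 37.95 = 215.05→215, 224 − 33.6 = 190.4→190) → #6CD7BE
30%: (127 − 38.1 = 88.9→89, 253 − 75.9 = 177.1→177, 224 − 67.2 = 156.8→157) → #59B19D
45%: (127 − 57.15 = 69.85→70, 253 − 113.85 = 139.15→139, 224 − 100.8 = 123.2→123) → #468B7B
60%: (127 − 76.2 = 50.8→51, 253 − 151.8 = 101.2→101, 224 − 134.4 = 89.6→90) → #33655A
75%: (127 − 95.25 = 31.75→32, 253 − 189.75 = 63.25→63, 224 − 168 = 56→56) → #203F38

#6CD7BE, #59B19D, #468B7B, #33655A, #203F38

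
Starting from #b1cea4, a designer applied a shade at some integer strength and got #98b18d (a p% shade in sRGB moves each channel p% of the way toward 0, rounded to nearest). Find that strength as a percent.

#b1cea4 is rgb(177, 206, 164); #98b18d is rgb(152, 177, 141).
On the G channel (widest range): 177 ≈ 206 + (p/100)(0 − 206), so p ≈ 100×(177 − 206)/(0 − 206) = -2900/-206 = 14.08.
p = 14 reproduces all three channels after rounding.

14%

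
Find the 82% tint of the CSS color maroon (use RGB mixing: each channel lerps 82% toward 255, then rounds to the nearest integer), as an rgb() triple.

rgb(232, 209, 209)

CSS maroon is rgb(128, 0, 0).
Lerp each channel 82% toward 255:
  R: 128 + 0.82×(255−128) = 128 + 104.14 = 232.14 → 232
  G: 0 + 0.82×(255−0) = 0 + 209.1 = 209.1 → 209
  B: 0 + 0.82×(255−0) = 0 + 209.1 = 209.1 → 209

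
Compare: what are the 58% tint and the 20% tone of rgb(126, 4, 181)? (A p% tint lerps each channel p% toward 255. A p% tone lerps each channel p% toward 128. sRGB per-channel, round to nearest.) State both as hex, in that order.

#C996E0, #7E1DAA

58% tint:
  R: 126 + 74.82 = 200.82 → 201
  G: 4 + 0.58×(255−4) = 4 + 145.58 = 149.58 → 150
  B: 181 + 0.58×(255−181) = 181 + 42.92 = 223.92 → 224
  → #C996E0
20% tone:
  R: 126 + 0.4 = 126.4 → 126
  G: 4 + 0.2×(128−4) = 4 + 24.8 = 28.8 → 29
  B: 181 + 0.2×(128−181) = 181 − 10.6 = 170.4 → 170
  → #7E1DAA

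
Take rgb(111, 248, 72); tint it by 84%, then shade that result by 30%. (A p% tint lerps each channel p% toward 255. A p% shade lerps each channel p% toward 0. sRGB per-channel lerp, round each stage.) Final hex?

#A2B29E

Per channel, c → c + 0.84(255 − c):
  R: 111 + 0.84×(255−111) = 111 + 120.96 = 231.96 → 232
  G: 248 + 0.84×(255−248) = 248 + 5.88 = 253.88 → 254
  B: 72 + 0.84×(255−72) = 72 + 153.72 = 225.72 → 226
After the tint: rgb(232, 254, 226) = #E8FEE2.
Per channel, c → c + 0.3(0 − c):
  R: 232 + 0.3×(0−232) = 232 − 69.6 = 162.4 → 162
  G: 254 − 76.2 = 177.8 → 178
  B: 226 + 0.3×(0−226) = 226 − 67.8 = 158.2 → 158
rgb(162, 178, 158) = #A2B29E.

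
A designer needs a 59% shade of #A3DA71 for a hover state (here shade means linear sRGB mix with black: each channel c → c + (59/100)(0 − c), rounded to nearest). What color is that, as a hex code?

#43592E

#A3DA71 is rgb(163, 218, 113).
Per channel, c → c + 0.59(0 − c):
  R: 163 − 96.17 = 66.83 → 67
  G: 218 − 128.62 = 89.38 → 89
  B: 113 + 0.59×(0−113) = 113 − 66.67 = 46.33 → 46
rgb(67, 89, 46) = #43592E.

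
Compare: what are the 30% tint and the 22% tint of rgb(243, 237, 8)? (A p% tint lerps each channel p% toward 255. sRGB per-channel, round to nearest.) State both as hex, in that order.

30% tint:
  R: 243 + 0.3×(255−243) = 243 + 3.6 = 246.6 → 247
  G: 237 + 0.3×(255−237) = 237 + 5.4 = 242.4 → 242
  B: 8 + 0.3×(255−8) = 8 + 74.1 = 82.1 → 82
  → #F7F252
22% tint:
  R: 243 + 0.22×(255−243) = 243 + 2.64 = 245.64 → 246
  G: 237 + 0.22×(255−237) = 237 + 3.96 = 240.96 → 241
  B: 8 + 0.22×(255−8) = 8 + 54.34 = 62.34 → 62
  → #F6F13E

#F7F252, #F6F13E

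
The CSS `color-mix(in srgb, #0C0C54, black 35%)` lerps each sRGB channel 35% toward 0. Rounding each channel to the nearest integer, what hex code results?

#080837

#0C0C54 is rgb(12, 12, 84).
A 35% shade moves each channel 35% toward 0:
  R: 12 + 0.35×(0−12) = 12 − 4.2 = 7.8 → 8
  G: 12 + 0.35×(0−12) = 12 − 4.2 = 7.8 → 8
  B: 84 + 0.35×(0−84) = 84 − 29.4 = 54.6 → 55
rgb(8, 8, 55) = #080837.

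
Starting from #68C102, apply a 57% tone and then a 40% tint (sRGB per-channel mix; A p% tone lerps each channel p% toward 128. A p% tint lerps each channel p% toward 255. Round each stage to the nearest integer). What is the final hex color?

#ADC492

#68C102 is rgb(104, 193, 2).
A 57% tone moves each channel 57% toward 128:
  R: 104 + 13.68 = 117.68 → 118
  G: 193 + 0.57×(128−193) = 193 − 37.05 = 155.95 → 156
  B: 2 + 71.82 = 73.82 → 74
After the tone: rgb(118, 156, 74) = #769C4A.
A 40% tint moves each channel 40% toward 255:
  R: 118 + 0.4×(255−118) = 118 + 54.8 = 172.8 → 173
  G: 156 + 0.4×(255−156) = 156 + 39.6 = 195.6 → 196
  B: 74 + 72.4 = 146.4 → 146
rgb(173, 196, 146) = #ADC492.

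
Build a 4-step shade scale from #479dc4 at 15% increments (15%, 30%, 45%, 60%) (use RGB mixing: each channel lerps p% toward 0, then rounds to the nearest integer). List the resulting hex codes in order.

#3c85a7, #326e89, #27566c, #1c3f4e

#479dc4 is rgb(71, 157, 196).
15%: (71 − 10.65 = 60.35→60, 157 − 23.55 = 133.45→133, 196 − 29.4 = 166.6→167) → #3c85a7
30%: (71 − 21.3 = 49.7→50, 157 − 47.1 = 109.9→110, 196 − 58.8 = 137.2→137) → #326e89
45%: (71 − 31.95 = 39.05→39, 157 − 70.65 = 86.35→86, 196 − 88.2 = 107.8→108) → #27566c
60%: (71 − 42.6 = 28.4→28, 157 − 94.2 = 62.8→63, 196 − 117.6 = 78.4→78) → #1c3f4e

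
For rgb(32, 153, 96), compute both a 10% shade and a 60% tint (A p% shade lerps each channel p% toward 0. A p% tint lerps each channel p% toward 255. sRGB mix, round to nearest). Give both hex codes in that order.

#1D8A56, #A6D6BF

10% shade:
  R: 32 + 0.1×(0−32) = 32 − 3.2 = 28.8 → 29
  G: 153 − 15.3 = 137.7 → 138
  B: 96 + 0.1×(0−96) = 96 − 9.6 = 86.4 → 86
  → #1D8A56
60% tint:
  R: 32 + 0.6×(255−32) = 32 + 133.8 = 165.8 → 166
  G: 153 + 61.2 = 214.2 → 214
  B: 96 + 0.6×(255−96) = 96 + 95.4 = 191.4 → 191
  → #A6D6BF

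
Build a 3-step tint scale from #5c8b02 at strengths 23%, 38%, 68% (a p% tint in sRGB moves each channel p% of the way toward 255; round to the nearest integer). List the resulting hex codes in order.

#5c8b02 is rgb(92, 139, 2).
23%: (92 + 37.49 = 129.49→129, 139 + 26.68 = 165.68→166, 2 + 58.19 = 60.19→60) → #81a63c
38%: (92 + 61.94 = 153.94→154, 139 + 44.08 = 183.08→183, 2 + 96.14 = 98.14→98) → #9ab762
68%: (92 + 110.84 = 202.84→203, 139 + 78.88 = 217.88→218, 2 + 172.04 = 174.04→174) → #cbdaae

#81a63c, #9ab762, #cbdaae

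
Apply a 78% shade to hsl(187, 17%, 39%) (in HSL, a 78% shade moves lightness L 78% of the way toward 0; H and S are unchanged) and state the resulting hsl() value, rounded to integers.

L moves 78% from 39 toward 0: 39 − 30.42 = 8.58 → 9.
H and S are unchanged.

hsl(187, 17%, 9%)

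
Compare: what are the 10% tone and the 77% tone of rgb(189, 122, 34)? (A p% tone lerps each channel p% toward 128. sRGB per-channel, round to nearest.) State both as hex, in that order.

10% tone:
  R: 189 + 0.1×(128−189) = 189 − 6.1 = 182.9 → 183
  G: 122 + 0.6 = 122.6 → 123
  B: 34 + 9.4 = 43.4 → 43
  → #B77B2B
77% tone:
  R: 189 + 0.77×(128−189) = 189 − 46.97 = 142.03 → 142
  G: 122 + 0.77×(128−122) = 122 + 4.62 = 126.62 → 127
  B: 34 + 0.77×(128−34) = 34 + 72.38 = 106.38 → 106
  → #8E7F6A

#B77B2B, #8E7F6A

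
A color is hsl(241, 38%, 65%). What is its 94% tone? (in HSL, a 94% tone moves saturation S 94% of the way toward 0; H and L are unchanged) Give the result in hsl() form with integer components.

S moves 94% from 38 toward 0: 38 − 35.72 = 2.28 → 2.
H and L are unchanged.

hsl(241, 2%, 65%)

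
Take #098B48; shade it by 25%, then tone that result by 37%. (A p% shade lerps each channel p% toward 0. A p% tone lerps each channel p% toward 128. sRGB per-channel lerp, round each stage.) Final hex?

#098B48 is rgb(9, 139, 72).
A 25% shade moves each channel 25% toward 0:
  R: 9 + 0.25×(0−9) = 9 − 2.25 = 6.75 → 7
  G: 139 + 0.25×(0−139) = 139 − 34.75 = 104.25 → 104
  B: 72 + 0.25×(0−72) = 72 − 18 = 54 → 54
After the shade: rgb(7, 104, 54) = #076836.
Lerp each channel 37% toward 128:
  R: 7 + 44.77 = 51.77 → 52
  G: 104 + 8.88 = 112.88 → 113
  B: 54 + 27.38 = 81.38 → 81
rgb(52, 113, 81) = #347151.

#347151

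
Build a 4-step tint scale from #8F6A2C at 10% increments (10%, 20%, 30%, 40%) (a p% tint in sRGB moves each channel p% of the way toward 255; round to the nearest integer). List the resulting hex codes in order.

#9A7941, #A58856, #B1976B, #BCA680

#8F6A2C is rgb(143, 106, 44).
10%: (143 + 11.2 = 154.2→154, 106 + 14.9 = 120.9→121, 44 + 21.1 = 65.1→65) → #9A7941
20%: (143 + 22.4 = 165.4→165, 106 + 29.8 = 135.8→136, 44 + 42.2 = 86.2→86) → #A58856
30%: (143 + 33.6 = 176.6→177, 106 + 44.7 = 150.7→151, 44 + 63.3 = 107.3→107) → #B1976B
40%: (143 + 44.8 = 187.8→188, 106 + 59.6 = 165.6→166, 44 + 84.4 = 128.4→128) → #BCA680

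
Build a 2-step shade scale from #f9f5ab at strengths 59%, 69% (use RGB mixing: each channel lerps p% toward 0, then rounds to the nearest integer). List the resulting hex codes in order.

#f9f5ab is rgb(249, 245, 171).
59%: (249 − 146.91 = 102.09→102, 245 − 144.55 = 100.45→100, 171 − 100.89 = 70.11→70) → #666446
69%: (249 − 171.81 = 77.19→77, 245 − 169.05 = 75.95→76, 171 − 117.99 = 53.01→53) → #4d4c35

#666446, #4d4c35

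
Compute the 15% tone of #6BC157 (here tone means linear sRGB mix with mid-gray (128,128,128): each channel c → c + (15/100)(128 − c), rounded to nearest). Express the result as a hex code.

#6BC157 is rgb(107, 193, 87).
A 15% tone moves each channel 15% toward 128:
  R: 107 + 3.15 = 110.15 → 110
  G: 193 + 0.15×(128−193) = 193 − 9.75 = 183.25 → 183
  B: 87 + 0.15×(128−87) = 87 + 6.15 = 93.15 → 93
rgb(110, 183, 93) = #6EB75D.

#6EB75D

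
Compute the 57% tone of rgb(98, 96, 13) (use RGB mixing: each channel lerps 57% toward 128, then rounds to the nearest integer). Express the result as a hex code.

#73724f

Per channel, c → c + 0.57(128 − c):
  R: 98 + 0.57×(128−98) = 98 + 17.1 = 115.1 → 115
  G: 96 + 0.57×(128−96) = 96 + 18.24 = 114.24 → 114
  B: 13 + 65.55 = 78.55 → 79
rgb(115, 114, 79) = #73724f.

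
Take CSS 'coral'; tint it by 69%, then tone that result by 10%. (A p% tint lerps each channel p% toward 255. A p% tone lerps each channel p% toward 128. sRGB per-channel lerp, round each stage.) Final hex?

CSS coral is rgb(255, 127, 80).
Lerp each channel 69% toward 255:
  R: 255 + 0.69×(255−255) = 255 + 0 = 255 → 255
  G: 127 + 0.69×(255−127) = 127 + 88.32 = 215.32 → 215
  B: 80 + 0.69×(255−80) = 80 + 120.75 = 200.75 → 201
After the tint: rgb(255, 215, 201) = #FFD7C9.
Lerp each channel 10% toward 128:
  R: 255 − 12.7 = 242.3 → 242
  G: 215 + 0.1×(128−215) = 215 − 8.7 = 206.3 → 206
  B: 201 + 0.1×(128−201) = 201 − 7.3 = 193.7 → 194
rgb(242, 206, 194) = #F2CEC2.

#F2CEC2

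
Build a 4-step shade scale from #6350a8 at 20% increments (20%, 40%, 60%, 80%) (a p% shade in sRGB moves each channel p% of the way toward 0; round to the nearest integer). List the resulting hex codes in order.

#4f4086, #3b3065, #282043, #141022

#6350a8 is rgb(99, 80, 168).
20%: (99 − 19.8 = 79.2→79, 80 − 16 = 64→64, 168 − 33.6 = 134.4→134) → #4f4086
40%: (99 − 39.6 = 59.4→59, 80 − 32 = 48→48, 168 − 67.2 = 100.8→101) → #3b3065
60%: (99 − 59.4 = 39.6→40, 80 − 48 = 32→32, 168 − 100.8 = 67.2→67) → #282043
80%: (99 − 79.2 = 19.8→20, 80 − 64 = 16→16, 168 − 134.4 = 33.6→34) → #141022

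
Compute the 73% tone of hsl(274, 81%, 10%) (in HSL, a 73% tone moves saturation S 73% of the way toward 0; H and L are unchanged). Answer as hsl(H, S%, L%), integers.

S moves 73% from 81 toward 0: 81 − 59.13 = 21.87 → 22.
H and L are unchanged.

hsl(274, 22%, 10%)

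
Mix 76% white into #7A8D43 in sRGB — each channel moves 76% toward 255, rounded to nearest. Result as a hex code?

#DFE4D2

#7A8D43 is rgb(122, 141, 67).
Lerp each channel 76% toward 255:
  R: 122 + 0.76×(255−122) = 122 + 101.08 = 223.08 → 223
  G: 141 + 0.76×(255−141) = 141 + 86.64 = 227.64 → 228
  B: 67 + 0.76×(255−67) = 67 + 142.88 = 209.88 → 210
rgb(223, 228, 210) = #DFE4D2.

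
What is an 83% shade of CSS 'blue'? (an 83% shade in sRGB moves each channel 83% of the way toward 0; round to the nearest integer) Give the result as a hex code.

#00002b

CSS blue is rgb(0, 0, 255).
Per channel, c → c + 0.83(0 − c):
  R: 0 + 0.83×(0−0) = 0 + 0 = 0 → 0
  G: 0 + 0.83×(0−0) = 0 + 0 = 0 → 0
  B: 255 + 0.83×(0−255) = 255 − 211.65 = 43.35 → 43
rgb(0, 0, 43) = #00002b.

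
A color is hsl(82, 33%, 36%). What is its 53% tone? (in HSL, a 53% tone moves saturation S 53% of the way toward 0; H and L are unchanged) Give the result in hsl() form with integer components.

hsl(82, 16%, 36%)

S moves 53% from 33 toward 0: 33 − 17.49 = 15.51 → 16.
H and L are unchanged.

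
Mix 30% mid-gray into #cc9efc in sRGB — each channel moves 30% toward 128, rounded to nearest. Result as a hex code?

#b595d7

#cc9efc is rgb(204, 158, 252).
A 30% tone moves each channel 30% toward 128:
  R: 204 − 22.8 = 181.2 → 181
  G: 158 + 0.3×(128−158) = 158 − 9 = 149 → 149
  B: 252 − 37.2 = 214.8 → 215
rgb(181, 149, 215) = #b595d7.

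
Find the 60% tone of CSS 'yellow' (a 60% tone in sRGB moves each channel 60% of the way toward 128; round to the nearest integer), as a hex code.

CSS yellow is rgb(255, 255, 0).
Per channel, c → c + 0.6(128 − c):
  R: 255 + 0.6×(128−255) = 255 − 76.2 = 178.8 → 179
  G: 255 − 76.2 = 178.8 → 179
  B: 0 + 0.6×(128−0) = 0 + 76.8 = 76.8 → 77
rgb(179, 179, 77) = #b3b34d.

#b3b34d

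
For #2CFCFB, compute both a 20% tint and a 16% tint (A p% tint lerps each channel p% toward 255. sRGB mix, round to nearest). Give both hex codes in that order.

#2CFCFB is rgb(44, 252, 251).
20% tint:
  R: 44 + 0.2×(255−44) = 44 + 42.2 = 86.2 → 86
  G: 252 + 0.2×(255−252) = 252 + 0.6 = 252.6 → 253
  B: 251 + 0.8 = 251.8 → 252
  → #56FDFC
16% tint:
  R: 44 + 33.76 = 77.76 → 78
  G: 252 + 0.16×(255−252) = 252 + 0.48 = 252.48 → 252
  B: 251 + 0.16×(255−251) = 251 + 0.64 = 251.64 → 252
  → #4EFCFC

#56FDFC, #4EFCFC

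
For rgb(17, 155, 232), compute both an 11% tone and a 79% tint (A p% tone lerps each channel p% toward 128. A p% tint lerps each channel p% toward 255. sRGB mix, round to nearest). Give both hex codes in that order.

#1d98dd, #cdeafa

11% tone:
  R: 17 + 0.11×(128−17) = 17 + 12.21 = 29.21 → 29
  G: 155 − 2.97 = 152.03 → 152
  B: 232 + 0.11×(128−232) = 232 − 11.44 = 220.56 → 221
  → #1d98dd
79% tint:
  R: 17 + 0.79×(255−17) = 17 + 188.02 = 205.02 → 205
  G: 155 + 0.79×(255−155) = 155 + 79 = 234 → 234
  B: 232 + 18.17 = 250.17 → 250
  → #cdeafa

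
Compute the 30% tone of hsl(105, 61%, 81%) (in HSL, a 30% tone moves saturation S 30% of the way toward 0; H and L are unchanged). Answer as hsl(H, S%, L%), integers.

S moves 30% from 61 toward 0: 61 − 18.3 = 42.7 → 43.
H and L are unchanged.

hsl(105, 43%, 81%)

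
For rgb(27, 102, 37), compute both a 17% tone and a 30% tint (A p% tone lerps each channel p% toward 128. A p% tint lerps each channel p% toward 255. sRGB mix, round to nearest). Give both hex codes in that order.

#2c6a34, #5f9466

17% tone:
  R: 27 + 0.17×(128−27) = 27 + 17.17 = 44.17 → 44
  G: 102 + 4.42 = 106.42 → 106
  B: 37 + 15.47 = 52.47 → 52
  → #2c6a34
30% tint:
  R: 27 + 68.4 = 95.4 → 95
  G: 102 + 0.3×(255−102) = 102 + 45.9 = 147.9 → 148
  B: 37 + 0.3×(255−37) = 37 + 65.4 = 102.4 → 102
  → #5f9466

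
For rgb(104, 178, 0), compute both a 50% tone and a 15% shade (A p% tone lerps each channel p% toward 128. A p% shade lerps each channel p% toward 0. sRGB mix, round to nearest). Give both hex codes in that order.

#749940, #589700

50% tone:
  R: 104 + 12 = 116 → 116
  G: 178 − 25 = 153 → 153
  B: 0 + 64 = 64 → 64
  → #749940
15% shade:
  R: 104 + 0.15×(0−104) = 104 − 15.6 = 88.4 → 88
  G: 178 + 0.15×(0−178) = 178 − 26.7 = 151.3 → 151
  B: 0 + 0 = 0 → 0
  → #589700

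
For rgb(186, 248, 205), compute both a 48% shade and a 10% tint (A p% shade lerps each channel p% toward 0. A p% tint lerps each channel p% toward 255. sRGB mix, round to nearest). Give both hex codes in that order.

#61816b, #c1f9d2

48% shade:
  R: 186 + 0.48×(0−186) = 186 − 89.28 = 96.72 → 97
  G: 248 − 119.04 = 128.96 → 129
  B: 205 + 0.48×(0−205) = 205 − 98.4 = 106.6 → 107
  → #61816b
10% tint:
  R: 186 + 6.9 = 192.9 → 193
  G: 248 + 0.7 = 248.7 → 249
  B: 205 + 0.1×(255−205) = 205 + 5 = 210 → 210
  → #c1f9d2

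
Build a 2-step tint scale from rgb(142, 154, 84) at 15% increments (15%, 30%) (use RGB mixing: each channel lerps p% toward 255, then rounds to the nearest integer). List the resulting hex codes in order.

#9fa96e, #b0b887

15%: (142 + 16.95 = 158.95→159, 154 + 15.15 = 169.15→169, 84 + 25.65 = 109.65→110) → #9fa96e
30%: (142 + 33.9 = 175.9→176, 154 + 30.3 = 184.3→184, 84 + 51.3 = 135.3→135) → #b0b887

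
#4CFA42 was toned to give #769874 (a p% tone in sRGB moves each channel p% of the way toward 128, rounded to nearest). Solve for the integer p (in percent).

#4CFA42 is rgb(76, 250, 66); #769874 is rgb(118, 152, 116).
On the G channel (widest range): 152 ≈ 250 + (p/100)(128 − 250), so p ≈ 100×(152 − 250)/(128 − 250) = -9800/-122 = 80.33.
p = 80 reproduces all three channels after rounding.

80%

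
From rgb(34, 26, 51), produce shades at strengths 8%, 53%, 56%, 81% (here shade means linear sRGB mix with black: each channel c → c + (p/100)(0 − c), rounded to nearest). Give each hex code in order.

#1F182F, #100C18, #0F0B16, #06050A

8%: (34 − 2.72 = 31.28→31, 26 − 2.08 = 23.92→24, 51 − 4.08 = 46.92→47) → #1F182F
53%: (34 − 18.02 = 15.98→16, 26 − 13.78 = 12.22→12, 51 − 27.03 = 23.97→24) → #100C18
56%: (34 − 19.04 = 14.96→15, 26 − 14.56 = 11.44→11, 51 − 28.56 = 22.44→22) → #0F0B16
81%: (34 − 27.54 = 6.46→6, 26 − 21.06 = 4.94→5, 51 − 41.31 = 9.69→10) → #06050A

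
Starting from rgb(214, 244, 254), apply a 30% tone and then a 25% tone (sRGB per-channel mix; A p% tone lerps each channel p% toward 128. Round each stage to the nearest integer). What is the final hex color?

#adbdc2

Per channel, c → c + 0.3(128 − c):
  R: 214 + 0.3×(128−214) = 214 − 25.8 = 188.2 → 188
  G: 244 + 0.3×(128−244) = 244 − 34.8 = 209.2 → 209
  B: 254 − 37.8 = 216.2 → 216
After the tone: rgb(188, 209, 216) = #bcd1d8.
Lerp each channel 25% toward 128:
  R: 188 + 0.25×(128−188) = 188 − 15 = 173 → 173
  G: 209 + 0.25×(128−209) = 209 − 20.25 = 188.75 → 189
  B: 216 + 0.25×(128−216) = 216 − 22 = 194 → 194
rgb(173, 189, 194) = #adbdc2.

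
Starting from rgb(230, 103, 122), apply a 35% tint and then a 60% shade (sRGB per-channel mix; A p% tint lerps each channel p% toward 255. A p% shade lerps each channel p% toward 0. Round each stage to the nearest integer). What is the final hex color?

#603E44

Per channel, c → c + 0.35(255 − c):
  R: 230 + 0.35×(255−230) = 230 + 8.75 = 238.75 → 239
  G: 103 + 53.2 = 156.2 → 156
  B: 122 + 46.55 = 168.55 → 169
After the tint: rgb(239, 156, 169) = #EF9CA9.
Per channel, c → c + 0.6(0 − c):
  R: 239 + 0.6×(0−239) = 239 − 143.4 = 95.6 → 96
  G: 156 + 0.6×(0−156) = 156 − 93.6 = 62.4 → 62
  B: 169 − 101.4 = 67.6 → 68
rgb(96, 62, 68) = #603E44.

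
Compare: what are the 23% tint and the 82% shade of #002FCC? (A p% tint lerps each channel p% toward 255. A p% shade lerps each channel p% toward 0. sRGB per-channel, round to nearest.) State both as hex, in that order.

#002FCC is rgb(0, 47, 204).
23% tint:
  R: 0 + 0.23×(255−0) = 0 + 58.65 = 58.65 → 59
  G: 47 + 47.84 = 94.84 → 95
  B: 204 + 11.73 = 215.73 → 216
  → #3B5FD8
82% shade:
  R: 0 + 0.82×(0−0) = 0 + 0 = 0 → 0
  G: 47 − 38.54 = 8.46 → 8
  B: 204 + 0.82×(0−204) = 204 − 167.28 = 36.72 → 37
  → #000825

#3B5FD8, #000825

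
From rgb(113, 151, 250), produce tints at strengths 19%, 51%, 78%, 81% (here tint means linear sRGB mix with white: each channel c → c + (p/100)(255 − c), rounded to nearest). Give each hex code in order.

19%: (113 + 26.98 = 139.98→140, 151 + 19.76 = 170.76→171, 250 + 0.95 = 250.95→251) → #8cabfb
51%: (113 + 72.42 = 185.42→185, 151 + 53.04 = 204.04→204, 250 + 2.55 = 252.55→253) → #b9ccfd
78%: (113 + 110.76 = 223.76→224, 151 + 81.12 = 232.12→232, 250 + 3.9 = 253.9→254) → #e0e8fe
81%: (113 + 115.02 = 228.02→228, 151 + 84.24 = 235.24→235, 250 + 4.05 = 254.05→254) → #e4ebfe

#8cabfb, #b9ccfd, #e0e8fe, #e4ebfe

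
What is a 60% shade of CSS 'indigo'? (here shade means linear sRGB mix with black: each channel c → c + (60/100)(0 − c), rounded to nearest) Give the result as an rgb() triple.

CSS indigo is rgb(75, 0, 130).
Per channel, c → c + 0.6(0 − c):
  R: 75 − 45 = 30 → 30
  G: 0 + 0.6×(0−0) = 0 + 0 = 0 → 0
  B: 130 + 0.6×(0−130) = 130 − 78 = 52 → 52

rgb(30, 0, 52)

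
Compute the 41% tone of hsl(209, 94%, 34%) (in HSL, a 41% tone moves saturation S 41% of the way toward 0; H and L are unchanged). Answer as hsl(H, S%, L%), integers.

hsl(209, 55%, 34%)

S moves 41% from 94 toward 0: 94 − 38.54 = 55.46 → 55.
H and L are unchanged.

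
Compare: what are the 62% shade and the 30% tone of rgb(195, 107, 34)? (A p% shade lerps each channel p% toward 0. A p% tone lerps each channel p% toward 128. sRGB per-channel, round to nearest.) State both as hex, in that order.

#4A290D, #AF713E

62% shade:
  R: 195 + 0.62×(0−195) = 195 − 120.9 = 74.1 → 74
  G: 107 + 0.62×(0−107) = 107 − 66.34 = 40.66 → 41
  B: 34 − 21.08 = 12.92 → 13
  → #4A290D
30% tone:
  R: 195 + 0.3×(128−195) = 195 − 20.1 = 174.9 → 175
  G: 107 + 0.3×(128−107) = 107 + 6.3 = 113.3 → 113
  B: 34 + 0.3×(128−34) = 34 + 28.2 = 62.2 → 62
  → #AF713E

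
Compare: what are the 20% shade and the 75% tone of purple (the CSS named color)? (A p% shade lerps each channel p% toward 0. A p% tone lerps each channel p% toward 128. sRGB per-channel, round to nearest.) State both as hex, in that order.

#660066, #806080

CSS purple is rgb(128, 0, 128).
20% shade:
  R: 128 + 0.2×(0−128) = 128 − 25.6 = 102.4 → 102
  G: 0 + 0.2×(0−0) = 0 + 0 = 0 → 0
  B: 128 + 0.2×(0−128) = 128 − 25.6 = 102.4 → 102
  → #660066
75% tone:
  R: 128 + 0 = 128 → 128
  G: 0 + 0.75×(128−0) = 0 + 96 = 96 → 96
  B: 128 + 0.75×(128−128) = 128 + 0 = 128 → 128
  → #806080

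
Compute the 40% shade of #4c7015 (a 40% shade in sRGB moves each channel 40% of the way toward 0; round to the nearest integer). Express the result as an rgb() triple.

rgb(46, 67, 13)

#4c7015 is rgb(76, 112, 21).
Per channel, c → c + 0.4(0 − c):
  R: 76 − 30.4 = 45.6 → 46
  G: 112 + 0.4×(0−112) = 112 − 44.8 = 67.2 → 67
  B: 21 + 0.4×(0−21) = 21 − 8.4 = 12.6 → 13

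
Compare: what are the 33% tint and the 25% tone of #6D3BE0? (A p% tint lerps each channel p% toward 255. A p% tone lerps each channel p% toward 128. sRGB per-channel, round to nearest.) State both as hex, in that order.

#9D7CEA, #724CC8

#6D3BE0 is rgb(109, 59, 224).
33% tint:
  R: 109 + 48.18 = 157.18 → 157
  G: 59 + 0.33×(255−59) = 59 + 64.68 = 123.68 → 124
  B: 224 + 0.33×(255−224) = 224 + 10.23 = 234.23 → 234
  → #9D7CEA
25% tone:
  R: 109 + 0.25×(128−109) = 109 + 4.75 = 113.75 → 114
  G: 59 + 17.25 = 76.25 → 76
  B: 224 − 24 = 200 → 200
  → #724CC8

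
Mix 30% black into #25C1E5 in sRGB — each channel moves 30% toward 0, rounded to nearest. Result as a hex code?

#25C1E5 is rgb(37, 193, 229).
Per channel, c → c + 0.3(0 − c):
  R: 37 + 0.3×(0−37) = 37 − 11.1 = 25.9 → 26
  G: 193 − 57.9 = 135.1 → 135
  B: 229 + 0.3×(0−229) = 229 − 68.7 = 160.3 → 160
rgb(26, 135, 160) = #1A87A0.

#1A87A0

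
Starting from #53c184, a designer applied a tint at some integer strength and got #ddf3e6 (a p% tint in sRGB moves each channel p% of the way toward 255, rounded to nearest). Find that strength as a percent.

80%

#53c184 is rgb(83, 193, 132); #ddf3e6 is rgb(221, 243, 230).
On the R channel (widest range): 221 ≈ 83 + (p/100)(255 − 83), so p ≈ 100×(221 − 83)/(255 − 83) = 13800/172 = 80.23.
p = 80 reproduces all three channels after rounding.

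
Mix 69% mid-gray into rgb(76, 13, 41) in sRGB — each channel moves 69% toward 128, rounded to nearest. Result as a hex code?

#705C65

A 69% tone moves each channel 69% toward 128:
  R: 76 + 0.69×(128−76) = 76 + 35.88 = 111.88 → 112
  G: 13 + 79.35 = 92.35 → 92
  B: 41 + 60.03 = 101.03 → 101
rgb(112, 92, 101) = #705C65.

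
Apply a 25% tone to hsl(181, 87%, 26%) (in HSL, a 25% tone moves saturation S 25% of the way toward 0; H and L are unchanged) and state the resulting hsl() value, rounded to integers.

S moves 25% from 87 toward 0: 87 − 21.75 = 65.25 → 65.
H and L are unchanged.

hsl(181, 65%, 26%)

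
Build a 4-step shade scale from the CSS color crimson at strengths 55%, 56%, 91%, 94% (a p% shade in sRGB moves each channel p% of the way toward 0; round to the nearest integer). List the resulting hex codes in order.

#63091B, #61091A, #140205, #0D0104

CSS crimson is rgb(220, 20, 60).
55%: (220 − 121 = 99→99, 20 − 11 = 9→9, 60 − 33 = 27→27) → #63091B
56%: (220 − 123.2 = 96.8→97, 20 − 11.2 = 8.8→9, 60 − 33.6 = 26.4→26) → #61091A
91%: (220 − 200.2 = 19.8→20, 20 − 18.2 = 1.8→2, 60 − 54.6 = 5.4→5) → #140205
94%: (220 − 206.8 = 13.2→13, 20 − 18.8 = 1.2→1, 60 − 56.4 = 3.6→4) → #0D0104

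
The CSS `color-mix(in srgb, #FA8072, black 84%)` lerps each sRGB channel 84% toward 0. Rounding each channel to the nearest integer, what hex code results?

#FA8072 is rgb(250, 128, 114).
Per channel, c → c + 0.84(0 − c):
  R: 250 − 210 = 40 → 40
  G: 128 − 107.52 = 20.48 → 20
  B: 114 + 0.84×(0−114) = 114 − 95.76 = 18.24 → 18
rgb(40, 20, 18) = #281412.

#281412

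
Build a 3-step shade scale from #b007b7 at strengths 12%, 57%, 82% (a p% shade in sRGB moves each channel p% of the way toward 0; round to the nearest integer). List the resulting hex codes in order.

#9b06a1, #4c034f, #200121

#b007b7 is rgb(176, 7, 183).
12%: (176 − 21.12 = 154.88→155, 7 − 0.84 = 6.16→6, 183 − 21.96 = 161.04→161) → #9b06a1
57%: (176 − 100.32 = 75.68→76, 7 − 3.99 = 3.01→3, 183 − 104.31 = 78.69→79) → #4c034f
82%: (176 − 144.32 = 31.68→32, 7 − 5.74 = 1.26→1, 183 − 150.06 = 32.94→33) → #200121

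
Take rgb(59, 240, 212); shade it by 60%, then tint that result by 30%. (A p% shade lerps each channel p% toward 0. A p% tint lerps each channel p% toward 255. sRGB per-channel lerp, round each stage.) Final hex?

#5d9088

Lerp each channel 60% toward 0:
  R: 59 + 0.6×(0−59) = 59 − 35.4 = 23.6 → 24
  G: 240 − 144 = 96 → 96
  B: 212 − 127.2 = 84.8 → 85
After the shade: rgb(24, 96, 85) = #186055.
Lerp each channel 30% toward 255:
  R: 24 + 69.3 = 93.3 → 93
  G: 96 + 47.7 = 143.7 → 144
  B: 85 + 51 = 136 → 136
rgb(93, 144, 136) = #5d9088.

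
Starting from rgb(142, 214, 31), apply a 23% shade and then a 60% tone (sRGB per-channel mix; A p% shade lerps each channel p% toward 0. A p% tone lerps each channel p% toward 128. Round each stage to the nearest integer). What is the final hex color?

#788f56

A 23% shade moves each channel 23% toward 0:
  R: 142 + 0.23×(0−142) = 142 − 32.66 = 109.34 → 109
  G: 214 + 0.23×(0−214) = 214 − 49.22 = 164.78 → 165
  B: 31 − 7.13 = 23.87 → 24
After the shade: rgb(109, 165, 24) = #6da518.
Per channel, c → c + 0.6(128 − c):
  R: 109 + 0.6×(128−109) = 109 + 11.4 = 120.4 → 120
  G: 165 + 0.6×(128−165) = 165 − 22.2 = 142.8 → 143
  B: 24 + 0.6×(128−24) = 24 + 62.4 = 86.4 → 86
rgb(120, 143, 86) = #788f56.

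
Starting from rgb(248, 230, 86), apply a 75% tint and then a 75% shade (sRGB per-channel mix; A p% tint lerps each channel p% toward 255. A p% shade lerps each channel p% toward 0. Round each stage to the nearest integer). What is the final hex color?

Lerp each channel 75% toward 255:
  R: 248 + 0.75×(255−248) = 248 + 5.25 = 253.25 → 253
  G: 230 + 0.75×(255−230) = 230 + 18.75 = 248.75 → 249
  B: 86 + 0.75×(255−86) = 86 + 126.75 = 212.75 → 213
After the tint: rgb(253, 249, 213) = #fdf9d5.
Lerp each channel 75% toward 0:
  R: 253 + 0.75×(0−253) = 253 − 189.75 = 63.25 → 63
  G: 249 − 186.75 = 62.25 → 62
  B: 213 + 0.75×(0−213) = 213 − 159.75 = 53.25 → 53
rgb(63, 62, 53) = #3f3e35.

#3f3e35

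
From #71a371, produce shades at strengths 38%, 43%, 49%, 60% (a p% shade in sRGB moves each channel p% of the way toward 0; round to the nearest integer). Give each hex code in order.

#466546, #405d40, #3a533a, #2d412d

#71a371 is rgb(113, 163, 113).
38%: (113 − 42.94 = 70.06→70, 163 − 61.94 = 101.06→101, 113 − 42.94 = 70.06→70) → #466546
43%: (113 − 48.59 = 64.41→64, 163 − 70.09 = 92.91→93, 113 − 48.59 = 64.41→64) → #405d40
49%: (113 − 55.37 = 57.63→58, 163 − 79.87 = 83.13→83, 113 − 55.37 = 57.63→58) → #3a533a
60%: (113 − 67.8 = 45.2→45, 163 − 97.8 = 65.2→65, 113 − 67.8 = 45.2→45) → #2d412d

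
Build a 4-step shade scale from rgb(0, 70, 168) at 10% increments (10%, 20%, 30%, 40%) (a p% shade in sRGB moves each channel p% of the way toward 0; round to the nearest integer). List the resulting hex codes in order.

10%: (0→0, 70 − 7 = 63→63, 168 − 16.8 = 151.2→151) → #003f97
20%: (0→0, 70 − 14 = 56→56, 168 − 33.6 = 134.4→134) → #003886
30%: (0→0, 70 − 21 = 49→49, 168 − 50.4 = 117.6→118) → #003176
40%: (0→0, 70 − 28 = 42→42, 168 − 67.2 = 100.8→101) → #002a65

#003f97, #003886, #003176, #002a65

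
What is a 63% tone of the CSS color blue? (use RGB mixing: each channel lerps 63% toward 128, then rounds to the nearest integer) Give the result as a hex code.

CSS blue is rgb(0, 0, 255).
A 63% tone moves each channel 63% toward 128:
  R: 0 + 80.64 = 80.64 → 81
  G: 0 + 0.63×(128−0) = 0 + 80.64 = 80.64 → 81
  B: 255 − 80.01 = 174.99 → 175
rgb(81, 81, 175) = #5151AF.

#5151AF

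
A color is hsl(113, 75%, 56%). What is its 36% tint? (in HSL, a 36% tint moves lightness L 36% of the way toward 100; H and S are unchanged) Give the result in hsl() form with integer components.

hsl(113, 75%, 72%)

L moves 36% from 56 toward 100: 56 + 15.84 = 71.84 → 72.
H and S are unchanged.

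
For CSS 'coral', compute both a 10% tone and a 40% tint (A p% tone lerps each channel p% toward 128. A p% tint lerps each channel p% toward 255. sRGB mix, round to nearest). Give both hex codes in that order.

CSS coral is rgb(255, 127, 80).
10% tone:
  R: 255 + 0.1×(128−255) = 255 − 12.7 = 242.3 → 242
  G: 127 + 0.1×(128−127) = 127 + 0.1 = 127.1 → 127
  B: 80 + 0.1×(128−80) = 80 + 4.8 = 84.8 → 85
  → #f27f55
40% tint:
  R: 255 + 0.4×(255−255) = 255 + 0 = 255 → 255
  G: 127 + 0.4×(255−127) = 127 + 51.2 = 178.2 → 178
  B: 80 + 70 = 150 → 150
  → #ffb296

#f27f55, #ffb296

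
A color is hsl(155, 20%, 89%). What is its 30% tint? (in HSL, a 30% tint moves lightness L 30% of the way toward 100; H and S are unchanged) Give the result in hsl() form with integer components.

L moves 30% from 89 toward 100: 89 + 3.3 = 92.3 → 92.
H and S are unchanged.

hsl(155, 20%, 92%)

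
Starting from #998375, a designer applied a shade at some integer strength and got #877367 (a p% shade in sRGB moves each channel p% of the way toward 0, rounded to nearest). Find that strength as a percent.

#998375 is rgb(153, 131, 117); #877367 is rgb(135, 115, 103).
On the R channel (widest range): 135 ≈ 153 + (p/100)(0 − 153), so p ≈ 100×(135 − 153)/(0 − 153) = -1800/-153 = 11.76.
p = 12 reproduces all three channels after rounding.

12%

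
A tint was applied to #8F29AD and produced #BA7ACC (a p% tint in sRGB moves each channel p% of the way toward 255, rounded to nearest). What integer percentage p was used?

#8F29AD is rgb(143, 41, 173); #BA7ACC is rgb(186, 122, 204).
On the G channel (widest range): 122 ≈ 41 + (p/100)(255 − 41), so p ≈ 100×(122 − 41)/(255 − 41) = 8100/214 = 37.85.
p = 38 reproduces all three channels after rounding.

38%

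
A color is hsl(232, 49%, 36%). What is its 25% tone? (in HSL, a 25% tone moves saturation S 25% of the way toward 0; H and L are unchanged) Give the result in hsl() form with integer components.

hsl(232, 37%, 36%)

S moves 25% from 49 toward 0: 49 − 12.25 = 36.75 → 37.
H and L are unchanged.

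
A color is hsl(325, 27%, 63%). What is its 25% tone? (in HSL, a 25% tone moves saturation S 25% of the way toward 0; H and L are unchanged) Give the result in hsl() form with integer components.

S moves 25% from 27 toward 0: 27 − 6.75 = 20.25 → 20.
H and L are unchanged.

hsl(325, 20%, 63%)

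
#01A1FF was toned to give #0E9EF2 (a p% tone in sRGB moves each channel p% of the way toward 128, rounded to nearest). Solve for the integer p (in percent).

#01A1FF is rgb(1, 161, 255); #0E9EF2 is rgb(14, 158, 242).
On the R channel (widest range): 14 ≈ 1 + (p/100)(128 − 1), so p ≈ 100×(14 − 1)/(128 − 1) = 1300/127 = 10.24.
p = 10 reproduces all three channels after rounding.

10%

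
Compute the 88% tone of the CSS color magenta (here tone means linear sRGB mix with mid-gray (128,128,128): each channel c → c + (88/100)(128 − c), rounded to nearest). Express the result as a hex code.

#8F718F

CSS magenta is rgb(255, 0, 255).
Per channel, c → c + 0.88(128 − c):
  R: 255 − 111.76 = 143.24 → 143
  G: 0 + 0.88×(128−0) = 0 + 112.64 = 112.64 → 113
  B: 255 − 111.76 = 143.24 → 143
rgb(143, 113, 143) = #8F718F.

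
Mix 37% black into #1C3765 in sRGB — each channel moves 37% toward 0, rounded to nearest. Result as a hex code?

#1C3765 is rgb(28, 55, 101).
Per channel, c → c + 0.37(0 − c):
  R: 28 + 0.37×(0−28) = 28 − 10.36 = 17.64 → 18
  G: 55 + 0.37×(0−55) = 55 − 20.35 = 34.65 → 35
  B: 101 + 0.37×(0−101) = 101 − 37.37 = 63.63 → 64
rgb(18, 35, 64) = #122340.

#122340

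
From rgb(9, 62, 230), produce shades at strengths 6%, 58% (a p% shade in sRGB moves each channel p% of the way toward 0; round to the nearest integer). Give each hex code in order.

#083ad8, #041a61

6%: (9 − 0.54 = 8.46→8, 62 − 3.72 = 58.28→58, 230 − 13.8 = 216.2→216) → #083ad8
58%: (9 − 5.22 = 3.78→4, 62 − 35.96 = 26.04→26, 230 − 133.4 = 96.6→97) → #041a61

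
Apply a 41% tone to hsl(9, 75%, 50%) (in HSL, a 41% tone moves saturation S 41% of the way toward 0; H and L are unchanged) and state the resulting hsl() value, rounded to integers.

hsl(9, 44%, 50%)

S moves 41% from 75 toward 0: 75 − 30.75 = 44.25 → 44.
H and L are unchanged.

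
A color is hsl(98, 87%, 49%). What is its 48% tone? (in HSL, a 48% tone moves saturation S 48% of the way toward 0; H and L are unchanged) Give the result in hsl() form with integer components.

hsl(98, 45%, 49%)

S moves 48% from 87 toward 0: 87 − 41.76 = 45.24 → 45.
H and L are unchanged.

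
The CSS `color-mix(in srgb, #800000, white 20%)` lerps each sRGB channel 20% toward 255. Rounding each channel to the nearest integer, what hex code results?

#993333

#800000 is rgb(128, 0, 0).
A 20% tint moves each channel 20% toward 255:
  R: 128 + 25.4 = 153.4 → 153
  G: 0 + 0.2×(255−0) = 0 + 51 = 51 → 51
  B: 0 + 0.2×(255−0) = 0 + 51 = 51 → 51
rgb(153, 51, 51) = #993333.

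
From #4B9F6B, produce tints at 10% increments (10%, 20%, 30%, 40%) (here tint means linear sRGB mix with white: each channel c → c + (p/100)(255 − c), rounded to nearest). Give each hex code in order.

#5DA97A, #6FB289, #81BC97, #93C5A6

#4B9F6B is rgb(75, 159, 107).
10%: (75 + 18 = 93→93, 159 + 9.6 = 168.6→169, 107 + 14.8 = 121.8→122) → #5DA97A
20%: (75 + 36 = 111→111, 159 + 19.2 = 178.2→178, 107 + 29.6 = 136.6→137) → #6FB289
30%: (75 + 54 = 129→129, 159 + 28.8 = 187.8→188, 107 + 44.4 = 151.4→151) → #81BC97
40%: (75 + 72 = 147→147, 159 + 38.4 = 197.4→197, 107 + 59.2 = 166.2→166) → #93C5A6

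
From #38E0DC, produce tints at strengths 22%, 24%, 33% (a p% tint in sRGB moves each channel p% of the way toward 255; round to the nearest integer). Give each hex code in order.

#64E7E4, #68E7E4, #7AEAE8

#38E0DC is rgb(56, 224, 220).
22%: (56 + 43.78 = 99.78→100, 224 + 6.82 = 230.82→231, 220 + 7.7 = 227.7→228) → #64E7E4
24%: (56 + 47.76 = 103.76→104, 224 + 7.44 = 231.44→231, 220 + 8.4 = 228.4→228) → #68E7E4
33%: (56 + 65.67 = 121.67→122, 224 + 10.23 = 234.23→234, 220 + 11.55 = 231.55→232) → #7AEAE8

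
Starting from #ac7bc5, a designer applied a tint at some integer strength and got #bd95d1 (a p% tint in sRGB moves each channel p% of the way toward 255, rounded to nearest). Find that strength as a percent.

#ac7bc5 is rgb(172, 123, 197); #bd95d1 is rgb(189, 149, 209).
On the G channel (widest range): 149 ≈ 123 + (p/100)(255 − 123), so p ≈ 100×(149 − 123)/(255 − 123) = 2600/132 = 19.70.
p = 20 reproduces all three channels after rounding.

20%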